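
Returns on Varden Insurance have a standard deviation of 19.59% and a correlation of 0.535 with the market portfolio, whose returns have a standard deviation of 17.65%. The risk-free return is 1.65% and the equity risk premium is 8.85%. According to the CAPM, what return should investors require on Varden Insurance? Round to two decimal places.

6.91%

β = ρ × σ_i / σ_m = 0.535 × 19.59% / 17.65% = 0.5938
E(R) = 1.65% + 0.5938 × 8.85% = 6.91%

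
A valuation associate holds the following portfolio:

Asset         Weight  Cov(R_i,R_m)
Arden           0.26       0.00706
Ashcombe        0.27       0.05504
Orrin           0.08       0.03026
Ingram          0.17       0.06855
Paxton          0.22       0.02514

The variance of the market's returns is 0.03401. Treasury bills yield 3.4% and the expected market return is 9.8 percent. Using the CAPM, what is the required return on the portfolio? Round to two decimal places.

10.23%

β_Arden = 0.00706 / 0.03401 = 0.2076
β_Ashcombe = 0.05504 / 0.03401 = 1.6183
β_Orrin = 0.03026 / 0.03401 = 0.8897
β_Ingram = 0.06855 / 0.03401 = 2.0156
β_Paxton = 0.02514 / 0.03401 = 0.7392
β_P = Σ w_i β_i = 0.26×0.2076 + 0.27×1.6183 + 0.08×0.8897 + 0.17×2.0156 + 0.22×0.7392 = 1.0674
MRP = 9.8% − 3.4% = 6.40%
E(R_P) = R_f + β_P × MRP = 3.4% + 1.0674 × 6.4% = 10.23%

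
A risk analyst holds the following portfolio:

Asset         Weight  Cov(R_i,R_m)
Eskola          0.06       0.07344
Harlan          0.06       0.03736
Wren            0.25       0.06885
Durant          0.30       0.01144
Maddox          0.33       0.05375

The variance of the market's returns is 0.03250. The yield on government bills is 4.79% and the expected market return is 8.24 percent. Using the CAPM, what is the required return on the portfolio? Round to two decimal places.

9.57%

β_Eskola = 0.07344 / 0.03250 = 2.2597
β_Harlan = 0.03736 / 0.03250 = 1.1495
β_Wren = 0.06885 / 0.03250 = 2.1185
β_Durant = 0.01144 / 0.03250 = 0.3520
β_Maddox = 0.05375 / 0.03250 = 1.6538
β_P = Σ w_i β_i = 0.06×2.2597 + 0.06×1.1495 + 0.25×2.1185 + 0.30×0.3520 + 0.33×1.6538 = 1.3855
MRP = 8.24% − 4.79% = 3.45%
E(R_P) = R_f + β_P × MRP = 4.79% + 1.3855 × 3.45% = 9.57%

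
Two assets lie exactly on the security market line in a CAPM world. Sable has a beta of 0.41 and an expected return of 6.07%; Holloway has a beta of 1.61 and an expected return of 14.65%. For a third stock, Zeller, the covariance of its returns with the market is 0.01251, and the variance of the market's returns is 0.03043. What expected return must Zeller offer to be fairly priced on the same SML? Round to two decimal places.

MRP = (14.65% − 6.07%) / (1.61 − 0.41) = 7.1500%
R_f = 6.07% − 0.41 × 7.1500% = 3.1385%
β_Zeller = Cov / Var(R_m) = 0.01251 / 0.03043 = 0.4111
E(R_Zeller) = R_f + β × MRP = 3.1385% + 0.4111 × 7.1500% = 6.08%

6.08%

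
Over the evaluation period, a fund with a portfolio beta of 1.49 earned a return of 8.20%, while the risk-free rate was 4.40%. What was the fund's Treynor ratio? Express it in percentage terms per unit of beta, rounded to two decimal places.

Treynor = (R_P − R_f) / β_P = (8.20% − 4.40%) / 1.4900 = 3.80% / 1.4900 = 2.55%

2.55%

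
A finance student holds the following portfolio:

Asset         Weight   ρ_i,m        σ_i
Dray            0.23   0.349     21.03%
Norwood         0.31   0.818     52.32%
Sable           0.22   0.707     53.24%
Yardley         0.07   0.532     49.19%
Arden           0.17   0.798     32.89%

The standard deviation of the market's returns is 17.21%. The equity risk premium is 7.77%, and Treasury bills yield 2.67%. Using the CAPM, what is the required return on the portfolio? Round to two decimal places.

β_Dray = 0.349 × 21.03% / 17.21% = 0.4265
β_Norwood = 0.818 × 52.32% / 17.21% = 2.4868
β_Sable = 0.707 × 53.24% / 17.21% = 2.1871
β_Yardley = 0.532 × 49.19% / 17.21% = 1.5206
β_Arden = 0.798 × 32.89% / 17.21% = 1.5251
β_P = Σ w_i β_i = 0.23×0.4265 + 0.31×2.4868 + 0.22×2.1871 + 0.07×1.5206 + 0.17×1.5251 = 1.7159
E(R_P) = R_f + β_P × MRP = 2.67% + 1.7159 × 7.77% = 16.00%

16.00%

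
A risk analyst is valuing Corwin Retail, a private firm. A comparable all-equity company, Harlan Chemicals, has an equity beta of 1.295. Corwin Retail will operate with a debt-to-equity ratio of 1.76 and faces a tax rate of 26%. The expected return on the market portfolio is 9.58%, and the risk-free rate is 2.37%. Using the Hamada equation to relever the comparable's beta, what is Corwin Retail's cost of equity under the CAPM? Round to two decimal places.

23.87%

β_L = β_U × [1 + (1 − t)(D/E)] = 1.295 × [1 + (1 − 0.26) × 1.76]
    = 1.295 × [1 + 0.74 × 1.76] = 1.295 × 2.3024 = 2.9816
MRP = 9.58% − 2.37% = 7.21%
E(R) = R_f + β_L × MRP = 2.37% + 2.9816 × 7.21% = 23.87%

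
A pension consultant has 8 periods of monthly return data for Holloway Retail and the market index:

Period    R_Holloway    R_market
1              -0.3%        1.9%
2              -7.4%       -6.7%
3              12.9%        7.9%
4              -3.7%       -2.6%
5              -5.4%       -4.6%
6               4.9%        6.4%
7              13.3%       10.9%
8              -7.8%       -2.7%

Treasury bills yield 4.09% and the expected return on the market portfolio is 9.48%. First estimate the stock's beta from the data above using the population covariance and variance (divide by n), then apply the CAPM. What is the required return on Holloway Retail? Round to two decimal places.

11.00%

Mean R_i = (-0.3 − 7.4 + 12.9 − 3.7 − 5.4 + 4.9 + 13.3 − 7.8) / 8 = 0.8125%
Mean R_m = (1.9 − 6.7 + 7.9 − 2.6 − 4.6 + 6.4 + 10.9 − 2.7) / 8 = 1.3125%
Σ(R_i − R̄_i)(R_m − R̄_m) = 374.2388  ⇒  Cov = 374.2388 / 8 = 46.7799
Σ(R_m − R̄_m)² = 292.1088  ⇒  Var(R_m) = 292.1088 / 8 = 36.5136
β = Cov / Var(R_m) = 46.7799 / 36.5136 = 1.2812
MRP = 9.48% − 4.09% = 5.39%
E(R) = R_f + β × MRP = 4.09% + 1.2812 × 5.39% = 11.00%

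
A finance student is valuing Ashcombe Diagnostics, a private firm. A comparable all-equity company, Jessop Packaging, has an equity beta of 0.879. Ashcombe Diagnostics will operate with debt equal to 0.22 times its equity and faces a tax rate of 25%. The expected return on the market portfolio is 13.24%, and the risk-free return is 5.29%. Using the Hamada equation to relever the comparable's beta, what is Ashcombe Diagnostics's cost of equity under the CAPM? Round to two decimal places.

13.43%

β_L = β_U × [1 + (1 − t)(D/E)] = 0.879 × [1 + (1 − 0.25) × 0.22]
    = 0.879 × [1 + 0.75 × 0.22] = 0.879 × 1.1650 = 1.0240
MRP = 13.24% − 5.29% = 7.95%
E(R) = R_f + β_L × MRP = 5.29% + 1.0240 × 7.95% = 13.43%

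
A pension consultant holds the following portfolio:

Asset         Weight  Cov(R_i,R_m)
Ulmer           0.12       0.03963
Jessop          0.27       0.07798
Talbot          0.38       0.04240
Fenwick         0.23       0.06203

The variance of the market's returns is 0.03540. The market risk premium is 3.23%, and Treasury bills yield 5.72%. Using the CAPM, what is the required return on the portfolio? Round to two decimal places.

10.85%

β_Ulmer = 0.03963 / 0.03540 = 1.1195
β_Jessop = 0.07798 / 0.03540 = 2.2028
β_Talbot = 0.04240 / 0.03540 = 1.1977
β_Fenwick = 0.06203 / 0.03540 = 1.7523
β_P = Σ w_i β_i = 0.12×1.1195 + 0.27×2.2028 + 0.38×1.1977 + 0.23×1.7523 = 1.5873
E(R_P) = R_f + β_P × MRP = 5.72% + 1.5873 × 3.23% = 10.85%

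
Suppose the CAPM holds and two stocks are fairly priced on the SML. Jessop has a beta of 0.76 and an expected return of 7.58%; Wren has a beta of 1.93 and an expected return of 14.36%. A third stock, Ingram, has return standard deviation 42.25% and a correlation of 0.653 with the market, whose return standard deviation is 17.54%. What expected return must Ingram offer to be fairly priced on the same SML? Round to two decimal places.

12.29%

MRP = (14.36% − 7.58%) / (1.93 − 0.76) = 5.7949%
R_f = 7.58% − 0.76 × 5.7949% = 3.1759%
β_Ingram = ρ·σ_i/σ_m = 0.653 × 42.25 / 17.54 = 1.5729
E(R_Ingram) = R_f + β × MRP = 3.1759% + 1.5729 × 5.7949% = 12.29%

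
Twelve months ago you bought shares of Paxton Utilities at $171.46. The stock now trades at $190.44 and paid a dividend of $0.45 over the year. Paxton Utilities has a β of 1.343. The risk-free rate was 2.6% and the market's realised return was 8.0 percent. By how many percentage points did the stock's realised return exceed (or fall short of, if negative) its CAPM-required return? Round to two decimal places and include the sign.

Realised HPR = (P1 + D1 − P0) / P0 = (190.44 + 0.45 − 171.46) / 171.46 = 19.43 / 171.46 = 11.3321%
MRP = 8.0% − 2.6% = 5.40%
CAPM required = R_f + β·MRP = 2.6% + 1.343 × 5.4% = 9.8522%
α = realised − required = 11.3321% − 9.8522% = +1.48%

+1.48%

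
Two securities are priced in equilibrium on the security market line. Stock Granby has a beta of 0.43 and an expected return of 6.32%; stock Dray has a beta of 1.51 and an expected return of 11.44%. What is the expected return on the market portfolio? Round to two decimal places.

Both satisfy E(R) = R_f + β·MRP, so the slope of the SML is
MRP = (11.44% − 6.32%) / (1.51 − 0.43) = 5.12% / 1.08 = 4.7407%
R_f = E(R_Granby) − β_Granby·MRP = 6.32% − 0.43 × 4.7407% = 4.2815%
E(R_m) = R_f + MRP = 4.2815% + 4.7407% = 9.02%

9.02%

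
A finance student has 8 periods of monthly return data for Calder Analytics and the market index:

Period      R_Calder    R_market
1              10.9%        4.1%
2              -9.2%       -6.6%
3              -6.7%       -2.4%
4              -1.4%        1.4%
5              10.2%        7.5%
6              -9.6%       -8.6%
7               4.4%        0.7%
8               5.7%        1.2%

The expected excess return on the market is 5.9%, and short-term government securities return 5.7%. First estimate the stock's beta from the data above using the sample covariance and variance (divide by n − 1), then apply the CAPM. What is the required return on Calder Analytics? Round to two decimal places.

Mean R_i = (10.9 − 9.2 − 6.7 − 1.4 + 10.2 − 9.6 + 4.4 + 5.7) / 8 = 0.5375%
Mean R_m = (4.1 − 6.6 − 2.4 + 1.4 + 7.5 − 8.6 + 0.7 + 1.2) / 8 = -0.3375%
Σ(R_i − R̄_i)(R_m − R̄_m) = 289.9613  ⇒  Cov = 289.9613 / 7 = 41.4230
Σ(R_m − R̄_m)² = 199.3188  ⇒  Var(R_m) = 199.3188 / 7 = 28.4741
β = Cov / Var(R_m) = 41.4230 / 28.4741 = 1.4548
E(R) = R_f + β × MRP = 5.7% + 1.4548 × 5.9% = 14.28%

14.28%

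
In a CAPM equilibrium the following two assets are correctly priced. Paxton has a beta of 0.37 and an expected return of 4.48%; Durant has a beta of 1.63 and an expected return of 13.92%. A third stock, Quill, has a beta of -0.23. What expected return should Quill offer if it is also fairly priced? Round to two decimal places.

MRP (SML slope) = (13.92% − 4.48%) / (1.63 − 0.37) = 9.44% / 1.26 = 7.4921%
R_f (intercept) = 4.48% − 0.37 × 7.4921% = 1.7079%
E(R_Quill) = R_f + β × MRP = 1.7079% + -0.23 × 7.4921% = -0.02%

-0.02%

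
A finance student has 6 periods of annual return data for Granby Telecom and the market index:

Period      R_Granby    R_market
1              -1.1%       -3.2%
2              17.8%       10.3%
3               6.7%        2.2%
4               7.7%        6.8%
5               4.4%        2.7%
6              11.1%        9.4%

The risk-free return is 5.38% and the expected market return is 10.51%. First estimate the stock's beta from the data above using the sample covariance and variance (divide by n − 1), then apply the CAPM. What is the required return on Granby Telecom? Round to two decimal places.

Mean R_i = (-1.1 + 17.8 + 6.7 + 7.7 + 4.4 + 11.1) / 6 = 7.7667%
Mean R_m = (-3.2 + 10.3 + 2.2 + 6.8 + 2.7 + 9.4) / 6 = 4.7000%
Σ(R_i − R̄_i)(R_m − R̄_m) = 151.1600  ⇒  Cov = 151.1600 / 5 = 30.2320
Σ(R_m − R̄_m)² = 130.5200  ⇒  Var(R_m) = 130.5200 / 5 = 26.1040
β = Cov / Var(R_m) = 30.2320 / 26.1040 = 1.1581
MRP = 10.51% − 5.38% = 5.13%
E(R) = R_f + β × MRP = 5.38% + 1.1581 × 5.13% = 11.32%

11.32%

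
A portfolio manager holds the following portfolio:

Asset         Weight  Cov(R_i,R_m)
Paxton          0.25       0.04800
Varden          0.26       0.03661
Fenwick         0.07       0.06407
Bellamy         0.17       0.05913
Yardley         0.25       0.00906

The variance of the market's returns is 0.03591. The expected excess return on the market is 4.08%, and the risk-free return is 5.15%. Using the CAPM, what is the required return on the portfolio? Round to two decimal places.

9.50%

β_Paxton = 0.04800 / 0.03591 = 1.3367
β_Varden = 0.03661 / 0.03591 = 1.0195
β_Fenwick = 0.06407 / 0.03591 = 1.7842
β_Bellamy = 0.05913 / 0.03591 = 1.6466
β_Yardley = 0.00906 / 0.03591 = 0.2523
β_P = Σ w_i β_i = 0.25×1.3367 + 0.26×1.0195 + 0.07×1.7842 + 0.17×1.6466 + 0.25×0.2523 = 1.0671
E(R_P) = R_f + β_P × MRP = 5.15% + 1.0671 × 4.08% = 9.50%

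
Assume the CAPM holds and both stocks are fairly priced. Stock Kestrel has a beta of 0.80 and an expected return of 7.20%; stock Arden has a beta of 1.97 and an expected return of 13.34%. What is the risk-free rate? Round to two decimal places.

Both satisfy E(R) = R_f + β·MRP, so the slope of the SML is
MRP = (13.34% − 7.20%) / (1.97 − 0.80) = 6.14% / 1.17 = 5.2479%
R_f = E(R_Kestrel) − β_Kestrel·MRP = 7.20% − 0.80 × 5.2479% = 3.0017%

3.00%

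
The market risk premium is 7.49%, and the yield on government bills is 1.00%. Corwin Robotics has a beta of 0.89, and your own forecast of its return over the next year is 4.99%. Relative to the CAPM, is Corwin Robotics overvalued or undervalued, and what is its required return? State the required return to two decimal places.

Overvalued; required return 7.67%

Required return = R_f + β·MRP = 1.00% + 0.89 × 7.49% = 7.67%
Forecast 4.99% < required 7.67% → the stock plots below the SML → overvalued.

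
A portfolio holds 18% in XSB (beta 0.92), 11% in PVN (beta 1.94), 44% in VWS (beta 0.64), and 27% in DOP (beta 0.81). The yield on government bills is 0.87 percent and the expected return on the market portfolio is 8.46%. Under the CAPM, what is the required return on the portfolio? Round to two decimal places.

β_P = Σ w_i β_i = 0.18×0.92 + 0.11×1.94 + 0.44×0.64 + 0.27×0.81 = 0.8793
MRP = 8.46% − 0.87% = 7.59%
E(R_P) = R_f + β_P × MRP = 0.87% + 0.8793 × 7.59% = 7.54%

7.54%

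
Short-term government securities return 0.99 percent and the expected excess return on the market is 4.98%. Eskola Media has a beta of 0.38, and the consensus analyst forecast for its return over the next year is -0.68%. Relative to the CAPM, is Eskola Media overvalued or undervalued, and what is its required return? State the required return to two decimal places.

Overvalued; required return 2.88%

Required return = R_f + β·MRP = 0.99% + 0.38 × 4.98% = 2.88%
Forecast -0.68% < required 2.88% → the stock plots below the SML → overvalued.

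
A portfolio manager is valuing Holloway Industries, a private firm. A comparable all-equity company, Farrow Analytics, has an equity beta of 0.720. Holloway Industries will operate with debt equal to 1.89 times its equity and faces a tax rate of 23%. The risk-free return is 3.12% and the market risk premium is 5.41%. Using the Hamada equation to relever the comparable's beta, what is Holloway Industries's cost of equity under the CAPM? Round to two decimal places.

12.68%

β_L = β_U × [1 + (1 − t)(D/E)] = 0.720 × [1 + (1 − 0.23) × 1.89]
    = 0.720 × [1 + 0.77 × 1.89] = 0.720 × 2.4553 = 1.7678
E(R) = R_f + β_L × MRP = 3.12% + 1.7678 × 5.41% = 12.68%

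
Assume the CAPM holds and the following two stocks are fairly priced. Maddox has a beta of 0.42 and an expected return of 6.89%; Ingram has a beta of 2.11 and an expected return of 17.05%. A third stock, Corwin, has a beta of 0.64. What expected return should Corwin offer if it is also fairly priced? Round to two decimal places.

MRP (SML slope) = (17.05% − 6.89%) / (2.11 − 0.42) = 10.16% / 1.69 = 6.0118%
R_f (intercept) = 6.89% − 0.42 × 6.0118% = 4.3650%
E(R_Corwin) = R_f + β × MRP = 4.3650% + 0.64 × 6.0118% = 8.21%

8.21%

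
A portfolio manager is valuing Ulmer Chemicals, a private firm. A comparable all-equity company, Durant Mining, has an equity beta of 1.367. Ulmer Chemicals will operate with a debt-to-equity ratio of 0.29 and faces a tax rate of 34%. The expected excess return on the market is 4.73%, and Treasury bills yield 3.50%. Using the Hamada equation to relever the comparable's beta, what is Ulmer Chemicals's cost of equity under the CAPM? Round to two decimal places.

β_L = β_U × [1 + (1 − t)(D/E)] = 1.367 × [1 + (1 − 0.34) × 0.29]
    = 1.367 × [1 + 0.66 × 0.29] = 1.367 × 1.1914 = 1.6286
E(R) = R_f + β_L × MRP = 3.50% + 1.6286 × 4.73% = 11.20%

11.20%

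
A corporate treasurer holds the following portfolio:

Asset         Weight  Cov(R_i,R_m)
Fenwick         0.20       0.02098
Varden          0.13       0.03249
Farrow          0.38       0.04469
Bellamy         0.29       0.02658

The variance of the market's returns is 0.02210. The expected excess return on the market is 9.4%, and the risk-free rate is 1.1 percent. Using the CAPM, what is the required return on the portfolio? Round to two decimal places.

β_Fenwick = 0.02098 / 0.02210 = 0.9493
β_Varden = 0.03249 / 0.02210 = 1.4701
β_Farrow = 0.04469 / 0.02210 = 2.0222
β_Bellamy = 0.02658 / 0.02210 = 1.2027
β_P = Σ w_i β_i = 0.20×0.9493 + 0.13×1.4701 + 0.38×2.0222 + 0.29×1.2027 = 1.4982
E(R_P) = R_f + β_P × MRP = 1.1% + 1.4982 × 9.4% = 15.18%

15.18%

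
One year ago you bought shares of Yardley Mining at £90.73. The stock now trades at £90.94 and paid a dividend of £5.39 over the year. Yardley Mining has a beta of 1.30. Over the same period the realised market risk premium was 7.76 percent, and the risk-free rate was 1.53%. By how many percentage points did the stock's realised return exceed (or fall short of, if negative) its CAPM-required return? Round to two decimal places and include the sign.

-5.45%

Realised HPR = (P1 + D1 − P0) / P0 = (90.94 + 5.39 − 90.73) / 90.73 = 5.60 / 90.73 = 6.1722%
CAPM required = R_f + β·MRP = 1.53% + 1.30 × 7.76% = 11.6180%
α = realised − required = 6.1722% − 11.6180% = -5.45%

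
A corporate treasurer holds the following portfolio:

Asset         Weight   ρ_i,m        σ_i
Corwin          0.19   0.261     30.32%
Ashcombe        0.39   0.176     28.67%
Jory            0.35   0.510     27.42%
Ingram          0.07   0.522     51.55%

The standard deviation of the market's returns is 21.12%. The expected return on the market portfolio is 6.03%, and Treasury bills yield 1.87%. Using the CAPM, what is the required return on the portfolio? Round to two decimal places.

3.89%

β_Corwin = 0.261 × 30.32% / 21.12% = 0.3747
β_Ashcombe = 0.176 × 28.67% / 21.12% = 0.2389
β_Jory = 0.510 × 27.42% / 21.12% = 0.6621
β_Ingram = 0.522 × 51.55% / 21.12% = 1.2741
β_P = Σ w_i β_i = 0.19×0.3747 + 0.39×0.2389 + 0.35×0.6621 + 0.07×1.2741 = 0.4853
MRP = 6.03% − 1.87% = 4.16%
E(R_P) = R_f + β_P × MRP = 1.87% + 0.4853 × 4.16% = 3.89%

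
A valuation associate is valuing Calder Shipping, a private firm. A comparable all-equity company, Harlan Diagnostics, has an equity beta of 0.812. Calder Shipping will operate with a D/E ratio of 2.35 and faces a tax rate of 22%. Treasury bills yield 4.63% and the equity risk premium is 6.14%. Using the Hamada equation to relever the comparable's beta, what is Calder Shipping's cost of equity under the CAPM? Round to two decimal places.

β_L = β_U × [1 + (1 − t)(D/E)] = 0.812 × [1 + (1 − 0.22) × 2.35]
    = 0.812 × [1 + 0.78 × 2.35] = 0.812 × 2.8330 = 2.3004
E(R) = R_f + β_L × MRP = 4.63% + 2.3004 × 6.14% = 18.75%

18.75%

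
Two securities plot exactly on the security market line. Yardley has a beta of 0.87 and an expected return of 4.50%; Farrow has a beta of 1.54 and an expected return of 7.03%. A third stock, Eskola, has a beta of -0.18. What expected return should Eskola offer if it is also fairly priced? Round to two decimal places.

MRP (SML slope) = (7.03% − 4.50%) / (1.54 − 0.87) = 2.53% / 0.67 = 3.7761%
R_f (intercept) = 4.50% − 0.87 × 3.7761% = 1.2148%
E(R_Eskola) = R_f + β × MRP = 1.2148% + -0.18 × 3.7761% = 0.54%

0.54%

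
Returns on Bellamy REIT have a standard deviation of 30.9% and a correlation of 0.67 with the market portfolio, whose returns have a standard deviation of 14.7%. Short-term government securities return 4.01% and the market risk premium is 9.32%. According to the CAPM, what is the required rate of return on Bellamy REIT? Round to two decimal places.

β = ρ × σ_i / σ_m = 0.67 × 30.9% / 14.7% = 1.4084
E(R) = 4.01% + 1.4084 × 9.32% = 17.14%

17.14%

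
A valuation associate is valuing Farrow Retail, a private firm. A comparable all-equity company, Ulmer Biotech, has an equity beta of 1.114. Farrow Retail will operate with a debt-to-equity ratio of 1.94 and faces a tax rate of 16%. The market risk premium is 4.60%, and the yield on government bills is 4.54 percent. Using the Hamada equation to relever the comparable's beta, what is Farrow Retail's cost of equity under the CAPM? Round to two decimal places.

18.02%

β_L = β_U × [1 + (1 − t)(D/E)] = 1.114 × [1 + (1 − 0.16) × 1.94]
    = 1.114 × [1 + 0.84 × 1.94] = 1.114 × 2.6296 = 2.9294
E(R) = R_f + β_L × MRP = 4.54% + 2.9294 × 4.60% = 18.02%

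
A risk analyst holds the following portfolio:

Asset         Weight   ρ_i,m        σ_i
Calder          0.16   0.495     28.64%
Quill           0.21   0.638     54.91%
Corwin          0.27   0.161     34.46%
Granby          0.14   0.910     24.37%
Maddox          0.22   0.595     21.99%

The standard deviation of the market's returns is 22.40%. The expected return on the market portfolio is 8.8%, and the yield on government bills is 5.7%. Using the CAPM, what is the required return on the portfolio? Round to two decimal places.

8.07%

β_Calder = 0.495 × 28.64% / 22.40% = 0.6329
β_Quill = 0.638 × 54.91% / 22.40% = 1.5640
β_Corwin = 0.161 × 34.46% / 22.40% = 0.2477
β_Granby = 0.910 × 24.37% / 22.40% = 0.9900
β_Maddox = 0.595 × 21.99% / 22.40% = 0.5841
β_P = Σ w_i β_i = 0.16×0.6329 + 0.21×1.5640 + 0.27×0.2477 + 0.14×0.9900 + 0.22×0.5841 = 0.7637
MRP = 8.8% − 5.7% = 3.10%
E(R_P) = R_f + β_P × MRP = 5.7% + 0.7637 × 3.1% = 8.07%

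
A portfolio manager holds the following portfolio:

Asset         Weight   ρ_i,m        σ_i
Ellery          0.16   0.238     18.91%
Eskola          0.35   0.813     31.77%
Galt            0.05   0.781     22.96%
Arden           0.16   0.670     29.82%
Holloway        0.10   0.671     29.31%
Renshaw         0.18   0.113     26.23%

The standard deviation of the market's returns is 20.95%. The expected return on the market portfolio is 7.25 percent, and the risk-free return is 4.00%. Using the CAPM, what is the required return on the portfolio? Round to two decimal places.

β_Ellery = 0.238 × 18.91% / 20.95% = 0.2148
β_Eskola = 0.813 × 31.77% / 20.95% = 1.2329
β_Galt = 0.781 × 22.96% / 20.95% = 0.8559
β_Arden = 0.670 × 29.82% / 20.95% = 0.9537
β_Holloway = 0.671 × 29.31% / 20.95% = 0.9388
β_Renshaw = 0.113 × 26.23% / 20.95% = 0.1415
β_P = Σ w_i β_i = 0.16×0.2148 + 0.35×1.2329 + 0.05×0.8559 + 0.16×0.9537 + 0.10×0.9388 + 0.18×0.1415 = 0.7806
MRP = 7.25% − 4.00% = 3.25%
E(R_P) = R_f + β_P × MRP = 4.00% + 0.7806 × 3.25% = 6.54%

6.54%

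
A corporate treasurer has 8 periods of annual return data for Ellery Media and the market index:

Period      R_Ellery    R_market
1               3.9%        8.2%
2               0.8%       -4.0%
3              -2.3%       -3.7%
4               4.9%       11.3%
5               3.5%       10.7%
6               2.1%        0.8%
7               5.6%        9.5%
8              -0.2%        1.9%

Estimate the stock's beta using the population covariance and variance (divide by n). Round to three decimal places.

0.372

Mean R_i = (3.9 + 0.8 − 2.3 + 4.9 + 3.5 + 2.1 + 5.6 − 0.2) / 8 = 2.2875%
Mean R_m = (8.2 − 4.0 − 3.7 + 11.3 + 10.7 + 0.8 + 9.5 + 1.9) / 8 = 4.3375%
Σ(R_i − R̄_i)(R_m − R̄_m) = 105.2338  ⇒  Cov = 105.2338 / 8 = 13.1542
Σ(R_m − R̄_m)² = 283.0988  ⇒  Var(R_m) = 283.0988 / 8 = 35.3874
β = Cov / Var(R_m) = 13.1542 / 35.3874 = 0.3717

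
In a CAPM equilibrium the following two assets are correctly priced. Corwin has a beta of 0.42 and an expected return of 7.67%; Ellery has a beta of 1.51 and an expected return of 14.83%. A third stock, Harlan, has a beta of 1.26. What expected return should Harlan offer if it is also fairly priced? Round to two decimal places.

13.19%

MRP (SML slope) = (14.83% − 7.67%) / (1.51 − 0.42) = 7.16% / 1.09 = 6.5688%
R_f (intercept) = 7.67% − 0.42 × 6.5688% = 4.9111%
E(R_Harlan) = R_f + β × MRP = 4.9111% + 1.26 × 6.5688% = 13.19%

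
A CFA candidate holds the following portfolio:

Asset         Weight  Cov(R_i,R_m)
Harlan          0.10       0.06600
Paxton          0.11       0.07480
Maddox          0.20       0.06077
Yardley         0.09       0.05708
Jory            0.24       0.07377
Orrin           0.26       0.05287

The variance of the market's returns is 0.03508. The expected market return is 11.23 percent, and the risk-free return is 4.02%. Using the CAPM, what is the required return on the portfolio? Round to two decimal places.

17.09%

β_Harlan = 0.06600 / 0.03508 = 1.8814
β_Paxton = 0.07480 / 0.03508 = 2.1323
β_Maddox = 0.06077 / 0.03508 = 1.7323
β_Yardley = 0.05708 / 0.03508 = 1.6271
β_Jory = 0.07377 / 0.03508 = 2.1029
β_Orrin = 0.05287 / 0.03508 = 1.5071
β_P = Σ w_i β_i = 0.10×1.8814 + 0.11×2.1323 + 0.20×1.7323 + 0.09×1.6271 + 0.24×2.1029 + 0.26×1.5071 = 1.8121
MRP = 11.23% − 4.02% = 7.21%
E(R_P) = R_f + β_P × MRP = 4.02% + 1.8121 × 7.21% = 17.09%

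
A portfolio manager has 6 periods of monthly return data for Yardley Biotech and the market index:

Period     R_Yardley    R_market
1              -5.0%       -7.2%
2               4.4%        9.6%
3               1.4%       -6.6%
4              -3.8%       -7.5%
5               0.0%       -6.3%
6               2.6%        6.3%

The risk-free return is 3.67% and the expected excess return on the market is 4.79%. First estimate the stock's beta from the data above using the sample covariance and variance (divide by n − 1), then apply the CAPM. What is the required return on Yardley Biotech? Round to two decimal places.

Mean R_i = (-5.0 + 4.4 + 1.4 − 3.8 + 0.0 + 2.6) / 6 = -0.0667%
Mean R_m = (-7.2 + 9.6 − 6.6 − 7.5 − 6.3 + 6.3) / 6 = -1.9500%
Σ(R_i − R̄_i)(R_m − R̄_m) = 113.1000  ⇒  Cov = 113.1000 / 5 = 22.6200
Σ(R_m − R̄_m)² = 300.3750  ⇒  Var(R_m) = 300.3750 / 5 = 60.0750
β = Cov / Var(R_m) = 22.6200 / 60.0750 = 0.3765
E(R) = R_f + β × MRP = 3.67% + 0.3765 × 4.79% = 5.47%

5.47%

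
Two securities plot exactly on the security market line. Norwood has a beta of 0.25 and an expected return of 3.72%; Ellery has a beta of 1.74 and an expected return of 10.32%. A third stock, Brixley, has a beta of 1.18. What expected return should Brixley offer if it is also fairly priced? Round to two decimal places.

MRP (SML slope) = (10.32% − 3.72%) / (1.74 − 0.25) = 6.60% / 1.49 = 4.4295%
R_f (intercept) = 3.72% − 0.25 × 4.4295% = 2.6126%
E(R_Brixley) = R_f + β × MRP = 2.6126% + 1.18 × 4.4295% = 7.84%

7.84%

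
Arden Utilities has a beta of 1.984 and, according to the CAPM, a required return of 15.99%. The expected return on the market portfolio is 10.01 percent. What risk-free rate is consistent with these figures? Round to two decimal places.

E(R) = R_f + β(E(R_m) − R_f) = R_f(1 − β) + β·E(R_m)
15.99% = R_f × (1 − 1.984) + 1.984 × 10.01%
15.99% = R_f × -0.984 + 19.85984%
R_f = (15.99% − 19.85984%) / -0.984 = 3.93%

3.93%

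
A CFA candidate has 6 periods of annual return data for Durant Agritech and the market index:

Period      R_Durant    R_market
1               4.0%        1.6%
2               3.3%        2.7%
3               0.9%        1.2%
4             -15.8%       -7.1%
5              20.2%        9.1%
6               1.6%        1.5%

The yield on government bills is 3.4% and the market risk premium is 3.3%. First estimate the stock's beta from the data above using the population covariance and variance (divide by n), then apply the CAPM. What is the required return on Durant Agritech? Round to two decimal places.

10.67%

Mean R_i = (4.0 + 3.3 + 0.9 − 15.8 + 20.2 + 1.6) / 6 = 2.3667%
Mean R_m = (1.6 + 2.7 + 1.2 − 7.1 + 9.1 + 1.5) / 6 = 1.5000%
Σ(R_i − R̄_i)(R_m − R̄_m) = 293.4900  ⇒  Cov = 293.4900 / 6 = 48.9150
Σ(R_m − R̄_m)² = 133.2600  ⇒  Var(R_m) = 133.2600 / 6 = 22.2100
β = Cov / Var(R_m) = 48.9150 / 22.2100 = 2.2024
E(R) = R_f + β × MRP = 3.4% + 2.2024 × 3.3% = 10.67%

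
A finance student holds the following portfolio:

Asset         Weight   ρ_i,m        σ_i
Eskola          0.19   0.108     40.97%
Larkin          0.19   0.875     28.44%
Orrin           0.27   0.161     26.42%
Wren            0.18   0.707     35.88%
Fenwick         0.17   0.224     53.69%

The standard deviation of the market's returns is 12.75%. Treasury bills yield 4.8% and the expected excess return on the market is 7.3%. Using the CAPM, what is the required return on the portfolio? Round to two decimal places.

β_Eskola = 0.108 × 40.97% / 12.75% = 0.3470
β_Larkin = 0.875 × 28.44% / 12.75% = 1.9518
β_Orrin = 0.161 × 26.42% / 12.75% = 0.3336
β_Wren = 0.707 × 35.88% / 12.75% = 1.9896
β_Fenwick = 0.224 × 53.69% / 12.75% = 0.9433
β_P = Σ w_i β_i = 0.19×0.3470 + 0.19×1.9518 + 0.27×0.3336 + 0.18×1.9896 + 0.17×0.9433 = 1.0453
E(R_P) = R_f + β_P × MRP = 4.8% + 1.0453 × 7.3% = 12.43%

12.43%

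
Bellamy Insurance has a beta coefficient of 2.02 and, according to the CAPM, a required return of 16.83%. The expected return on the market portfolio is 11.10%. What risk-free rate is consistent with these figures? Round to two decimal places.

E(R) = R_f + β(E(R_m) − R_f) = R_f(1 − β) + β·E(R_m)
16.83% = R_f × (1 − 2.02) + 2.02 × 11.10%
16.83% = R_f × -1.02 + 22.4220%
R_f = (16.83% − 22.4220%) / -1.02 = 5.48%

5.48%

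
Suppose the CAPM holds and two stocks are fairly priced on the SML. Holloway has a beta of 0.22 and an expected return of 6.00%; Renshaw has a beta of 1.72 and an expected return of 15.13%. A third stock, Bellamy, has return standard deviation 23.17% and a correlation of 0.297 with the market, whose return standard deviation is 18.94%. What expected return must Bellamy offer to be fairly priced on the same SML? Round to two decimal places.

MRP = (15.13% − 6.00%) / (1.72 − 0.22) = 6.0867%
R_f = 6.00% − 0.22 × 6.0867% = 4.6609%
β_Bellamy = ρ·σ_i/σ_m = 0.297 × 23.17 / 18.94 = 0.3633
E(R_Bellamy) = R_f + β × MRP = 4.6609% + 0.3633 × 6.0867% = 6.87%

6.87%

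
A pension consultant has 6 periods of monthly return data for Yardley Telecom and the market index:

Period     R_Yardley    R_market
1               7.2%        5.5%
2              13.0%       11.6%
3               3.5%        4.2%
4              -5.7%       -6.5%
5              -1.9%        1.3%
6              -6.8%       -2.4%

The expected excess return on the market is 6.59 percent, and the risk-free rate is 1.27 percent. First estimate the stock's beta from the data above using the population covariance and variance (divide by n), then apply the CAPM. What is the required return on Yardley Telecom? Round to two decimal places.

8.97%

Mean R_i = (7.2 + 13.0 + 3.5 − 5.7 − 1.9 − 6.8) / 6 = 1.5500%
Mean R_m = (5.5 + 11.6 + 4.2 − 6.5 + 1.3 − 2.4) / 6 = 2.2833%
Σ(R_i − R̄_i)(R_m − R̄_m) = 234.7650  ⇒  Cov = 234.7650 / 6 = 39.1275
Σ(R_m − R̄_m)² = 200.8683  ⇒  Var(R_m) = 200.8683 / 6 = 33.4781
β = Cov / Var(R_m) = 39.1275 / 33.4781 = 1.1687
E(R) = R_f + β × MRP = 1.27% + 1.1687 × 6.59% = 8.97%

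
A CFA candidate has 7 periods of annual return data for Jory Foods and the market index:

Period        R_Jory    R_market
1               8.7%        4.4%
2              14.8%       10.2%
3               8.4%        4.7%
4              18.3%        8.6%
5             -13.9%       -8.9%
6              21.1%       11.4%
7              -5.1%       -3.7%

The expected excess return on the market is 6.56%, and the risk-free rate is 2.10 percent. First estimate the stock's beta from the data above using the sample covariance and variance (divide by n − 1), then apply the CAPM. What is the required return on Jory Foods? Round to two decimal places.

Mean R_i = (8.7 + 14.8 + 8.4 + 18.3 − 13.9 + 21.1 − 5.1) / 7 = 7.4714%
Mean R_m = (4.4 + 10.2 + 4.7 + 8.6 − 8.9 + 11.4 − 3.7) / 7 = 3.8143%
Σ(R_i − R̄_i)(R_m − R̄_m) = 569.7329  ⇒  Cov = 569.7329 / 6 = 94.9555
Σ(R_m − R̄_m)² = 340.4686  ⇒  Var(R_m) = 340.4686 / 6 = 56.7448
β = Cov / Var(R_m) = 94.9555 / 56.7448 = 1.6734
E(R) = R_f + β × MRP = 2.10% + 1.6734 × 6.56% = 13.08%

13.08%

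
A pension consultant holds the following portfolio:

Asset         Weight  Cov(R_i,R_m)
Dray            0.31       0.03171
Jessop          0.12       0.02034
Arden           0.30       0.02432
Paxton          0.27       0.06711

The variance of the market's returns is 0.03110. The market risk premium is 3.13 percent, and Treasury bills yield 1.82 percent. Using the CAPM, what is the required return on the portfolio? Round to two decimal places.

5.61%

β_Dray = 0.03171 / 0.03110 = 1.0196
β_Jessop = 0.02034 / 0.03110 = 0.6540
β_Arden = 0.02432 / 0.03110 = 0.7820
β_Paxton = 0.06711 / 0.03110 = 2.1579
β_P = Σ w_i β_i = 0.31×1.0196 + 0.12×0.6540 + 0.30×0.7820 + 0.27×2.1579 = 1.2118
E(R_P) = R_f + β_P × MRP = 1.82% + 1.2118 × 3.13% = 5.61%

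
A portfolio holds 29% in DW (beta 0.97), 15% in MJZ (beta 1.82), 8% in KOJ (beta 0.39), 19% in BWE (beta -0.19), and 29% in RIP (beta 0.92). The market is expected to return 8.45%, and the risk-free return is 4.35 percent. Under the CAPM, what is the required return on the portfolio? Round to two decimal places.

β_P = Σ w_i β_i = 0.29×0.97 + 0.15×1.82 + 0.08×0.39 + 0.19×-0.19 + 0.29×0.92 = 0.8162
MRP = 8.45% − 4.35% = 4.10%
E(R_P) = R_f + β_P × MRP = 4.35% + 0.8162 × 4.10% = 7.70%

7.70%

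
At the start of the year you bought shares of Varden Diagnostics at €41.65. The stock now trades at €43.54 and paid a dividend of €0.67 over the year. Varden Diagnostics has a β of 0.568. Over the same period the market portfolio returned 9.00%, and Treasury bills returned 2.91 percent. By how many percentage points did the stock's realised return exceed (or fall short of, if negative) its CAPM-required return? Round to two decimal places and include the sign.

Realised HPR = (P1 + D1 − P0) / P0 = (43.54 + 0.67 − 41.65) / 41.65 = 2.56 / 41.65 = 6.1465%
MRP = 9.00% − 2.91% = 6.09%
CAPM required = R_f + β·MRP = 2.91% + 0.568 × 6.09% = 6.36912%
α = realised − required = 6.1465% − 6.36912% = -0.22%

-0.22%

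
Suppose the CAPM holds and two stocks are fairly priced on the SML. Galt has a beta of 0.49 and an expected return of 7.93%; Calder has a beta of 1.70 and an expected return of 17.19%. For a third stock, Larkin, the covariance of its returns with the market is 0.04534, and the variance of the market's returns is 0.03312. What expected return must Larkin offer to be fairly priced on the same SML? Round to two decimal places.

MRP = (17.19% − 7.93%) / (1.70 − 0.49) = 7.6529%
R_f = 7.93% − 0.49 × 7.6529% = 4.1801%
β_Larkin = Cov / Var(R_m) = 0.04534 / 0.03312 = 1.3690
E(R_Larkin) = R_f + β × MRP = 4.1801% + 1.3690 × 7.6529% = 14.66%

14.66%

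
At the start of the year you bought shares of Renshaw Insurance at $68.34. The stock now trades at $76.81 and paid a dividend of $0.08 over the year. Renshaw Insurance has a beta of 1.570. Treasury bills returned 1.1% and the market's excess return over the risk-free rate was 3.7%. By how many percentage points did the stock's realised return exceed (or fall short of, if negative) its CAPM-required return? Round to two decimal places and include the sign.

Realised HPR = (P1 + D1 − P0) / P0 = (76.81 + 0.08 − 68.34) / 68.34 = 8.55 / 68.34 = 12.5110%
CAPM required = R_f + β·MRP = 1.1% + 1.570 × 3.7% = 6.9090%
α = realised − required = 12.5110% − 6.9090% = +5.60%

+5.60%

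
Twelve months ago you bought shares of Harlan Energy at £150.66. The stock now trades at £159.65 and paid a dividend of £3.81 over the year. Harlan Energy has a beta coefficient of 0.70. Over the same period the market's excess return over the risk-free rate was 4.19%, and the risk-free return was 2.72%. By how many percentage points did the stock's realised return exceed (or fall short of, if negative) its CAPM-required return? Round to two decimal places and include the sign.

+2.84%

Realised HPR = (P1 + D1 − P0) / P0 = (159.65 + 3.81 − 150.66) / 150.66 = 12.80 / 150.66 = 8.4960%
CAPM required = R_f + β·MRP = 2.72% + 0.70 × 4.19% = 5.6530%
α = realised − required = 8.4960% − 5.6530% = +2.84%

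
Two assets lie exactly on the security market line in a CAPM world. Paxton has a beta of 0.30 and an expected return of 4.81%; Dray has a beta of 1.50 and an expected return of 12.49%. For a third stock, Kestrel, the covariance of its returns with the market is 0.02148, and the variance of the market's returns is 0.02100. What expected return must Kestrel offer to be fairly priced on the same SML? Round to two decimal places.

9.44%

MRP = (12.49% − 4.81%) / (1.50 − 0.30) = 6.4000%
R_f = 4.81% − 0.30 × 6.4000% = 2.8900%
β_Kestrel = Cov / Var(R_m) = 0.02148 / 0.02100 = 1.0229
E(R_Kestrel) = R_f + β × MRP = 2.8900% + 1.0229 × 6.4000% = 9.44%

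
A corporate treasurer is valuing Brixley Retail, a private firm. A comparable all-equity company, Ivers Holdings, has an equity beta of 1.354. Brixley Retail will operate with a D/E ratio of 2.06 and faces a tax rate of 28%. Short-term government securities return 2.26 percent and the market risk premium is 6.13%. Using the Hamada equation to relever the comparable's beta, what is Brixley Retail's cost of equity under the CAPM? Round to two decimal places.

22.87%

β_L = β_U × [1 + (1 − t)(D/E)] = 1.354 × [1 + (1 − 0.28) × 2.06]
    = 1.354 × [1 + 0.72 × 2.06] = 1.354 × 2.4832 = 3.3623
E(R) = R_f + β_L × MRP = 2.26% + 3.3623 × 6.13% = 22.87%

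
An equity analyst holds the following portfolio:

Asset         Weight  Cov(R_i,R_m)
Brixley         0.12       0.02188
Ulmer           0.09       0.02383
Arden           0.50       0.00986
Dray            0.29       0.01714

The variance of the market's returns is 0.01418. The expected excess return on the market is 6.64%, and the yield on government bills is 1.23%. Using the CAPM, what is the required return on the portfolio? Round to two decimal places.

β_Brixley = 0.02188 / 0.01418 = 1.5430
β_Ulmer = 0.02383 / 0.01418 = 1.6805
β_Arden = 0.00986 / 0.01418 = 0.6953
β_Dray = 0.01714 / 0.01418 = 1.2087
β_P = Σ w_i β_i = 0.12×1.5430 + 0.09×1.6805 + 0.50×0.6953 + 0.29×1.2087 = 1.0346
E(R_P) = R_f + β_P × MRP = 1.23% + 1.0346 × 6.64% = 8.10%

8.10%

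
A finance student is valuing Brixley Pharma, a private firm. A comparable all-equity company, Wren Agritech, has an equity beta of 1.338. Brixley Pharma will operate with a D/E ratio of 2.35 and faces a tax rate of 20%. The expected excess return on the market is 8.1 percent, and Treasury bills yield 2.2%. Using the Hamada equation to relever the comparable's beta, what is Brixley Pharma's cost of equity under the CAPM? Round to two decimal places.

33.41%

β_L = β_U × [1 + (1 − t)(D/E)] = 1.338 × [1 + (1 − 0.20) × 2.35]
    = 1.338 × [1 + 0.80 × 2.35] = 1.338 × 2.8800 = 3.8534
E(R) = R_f + β_L × MRP = 2.2% + 3.8534 × 8.1% = 33.41%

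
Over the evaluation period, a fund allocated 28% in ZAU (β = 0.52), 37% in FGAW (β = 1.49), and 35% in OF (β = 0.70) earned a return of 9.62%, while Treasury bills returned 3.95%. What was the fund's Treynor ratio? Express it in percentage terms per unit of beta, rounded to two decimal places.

6.02%

β_P = 0.28×0.52 + 0.37×1.49 + 0.35×0.70 = 0.9419
Treynor = (R_P − R_f) / β_P = (9.62% − 3.95%) / 0.9419 = 5.67% / 0.9419 = 6.02%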